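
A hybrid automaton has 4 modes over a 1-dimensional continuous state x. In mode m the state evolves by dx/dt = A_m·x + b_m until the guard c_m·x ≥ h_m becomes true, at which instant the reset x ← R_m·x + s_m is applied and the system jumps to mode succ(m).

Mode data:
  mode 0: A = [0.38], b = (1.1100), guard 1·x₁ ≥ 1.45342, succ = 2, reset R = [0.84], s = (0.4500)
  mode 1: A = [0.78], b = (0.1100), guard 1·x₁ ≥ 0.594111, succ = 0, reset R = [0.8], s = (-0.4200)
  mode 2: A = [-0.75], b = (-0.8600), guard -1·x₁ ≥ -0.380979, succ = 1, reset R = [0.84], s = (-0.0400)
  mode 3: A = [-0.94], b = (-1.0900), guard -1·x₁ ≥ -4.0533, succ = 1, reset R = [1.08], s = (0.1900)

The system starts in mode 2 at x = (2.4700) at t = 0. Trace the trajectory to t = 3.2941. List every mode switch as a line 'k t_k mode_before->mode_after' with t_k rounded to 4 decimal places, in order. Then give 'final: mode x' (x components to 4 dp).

Mode 2: guard c·x = -0.3810 hit at Δt = 1.1491 (t = 1.1491), x⁻ = (0.3810) → reset → x⁺ = (0.2800), jump to mode 1
Mode 1: guard c·x = 0.5941 hit at Δt = 0.7145 (t = 1.8636), x⁻ = (0.5941) → reset → x⁺ = (0.0553), jump to mode 0
Mode 0: guard c·x = 1.4534 hit at Δt = 1.0134 (t = 2.8770), x⁻ = (1.4534) → reset → x⁺ = (1.6709), jump to mode 2
Mode 2: flow for 0.4171 to horizon, guard not reached → x = (0.9140)

1 1.1491 2->1
2 1.8636 1->0
3 2.8770 0->2
final: 2 0.9140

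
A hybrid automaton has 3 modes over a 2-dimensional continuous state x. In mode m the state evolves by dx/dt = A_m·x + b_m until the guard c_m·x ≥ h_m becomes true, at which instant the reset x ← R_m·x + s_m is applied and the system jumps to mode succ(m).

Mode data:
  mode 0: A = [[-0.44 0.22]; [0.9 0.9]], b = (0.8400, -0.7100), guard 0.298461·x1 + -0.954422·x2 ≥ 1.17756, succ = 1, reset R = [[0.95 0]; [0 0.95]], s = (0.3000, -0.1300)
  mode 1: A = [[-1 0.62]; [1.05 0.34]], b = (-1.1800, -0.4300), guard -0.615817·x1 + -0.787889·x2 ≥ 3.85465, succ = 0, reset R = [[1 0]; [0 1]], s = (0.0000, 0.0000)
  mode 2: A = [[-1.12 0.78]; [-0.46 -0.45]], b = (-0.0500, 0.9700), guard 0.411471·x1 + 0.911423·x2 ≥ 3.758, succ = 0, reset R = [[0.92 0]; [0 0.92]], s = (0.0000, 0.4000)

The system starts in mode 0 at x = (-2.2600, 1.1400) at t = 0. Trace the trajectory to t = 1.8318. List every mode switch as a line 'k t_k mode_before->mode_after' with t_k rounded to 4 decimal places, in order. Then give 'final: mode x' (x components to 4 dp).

1 1.3806 0->1
final: 1 -0.8746 -2.1129

Mode 0: guard c·x = 1.1776 hit at Δt = 1.3806 (t = 1.3806), x⁻ = (-0.4008, -1.3591) → reset → x⁺ = (-0.0808, -1.4212), jump to mode 1
Mode 1: flow for 0.4512 to horizon, guard not reached → x = (-0.8746, -2.1129)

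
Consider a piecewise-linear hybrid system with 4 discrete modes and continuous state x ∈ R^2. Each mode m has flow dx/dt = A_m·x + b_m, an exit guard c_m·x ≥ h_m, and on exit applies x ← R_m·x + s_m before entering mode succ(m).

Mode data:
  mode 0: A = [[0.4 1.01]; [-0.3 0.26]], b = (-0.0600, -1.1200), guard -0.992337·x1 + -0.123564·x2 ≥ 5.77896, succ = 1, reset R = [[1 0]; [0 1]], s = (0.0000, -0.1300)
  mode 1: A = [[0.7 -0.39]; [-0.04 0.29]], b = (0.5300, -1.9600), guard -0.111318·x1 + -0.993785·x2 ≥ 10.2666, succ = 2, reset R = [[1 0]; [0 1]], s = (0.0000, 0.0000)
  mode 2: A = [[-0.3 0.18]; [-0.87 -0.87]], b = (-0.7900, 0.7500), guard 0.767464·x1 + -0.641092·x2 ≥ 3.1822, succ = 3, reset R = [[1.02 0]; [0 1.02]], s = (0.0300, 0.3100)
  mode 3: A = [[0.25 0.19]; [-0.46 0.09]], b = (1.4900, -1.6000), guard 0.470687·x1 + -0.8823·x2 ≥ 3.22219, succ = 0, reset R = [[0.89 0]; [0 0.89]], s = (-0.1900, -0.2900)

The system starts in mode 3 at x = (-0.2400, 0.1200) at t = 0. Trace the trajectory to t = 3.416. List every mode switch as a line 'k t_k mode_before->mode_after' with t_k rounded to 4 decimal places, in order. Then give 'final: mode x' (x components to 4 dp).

Mode 3: guard c·x = 3.2222 hit at Δt = 1.3744 (t = 1.3744), x⁻ = (1.7693, -2.7082) → reset → x⁺ = (1.3847, -2.7003), jump to mode 0
Mode 0: guard c·x = 5.7790 hit at Δt = 1.3904 (t = 2.7648), x⁻ = (-5.1760, -5.2004) → reset → x⁺ = (-5.1760, -5.3304), jump to mode 1
Mode 1: flow for 0.6512 to horizon, guard not reached → x = (-5.6740, -7.6871)

1 1.3744 3->0
2 2.7648 0->1
final: 1 -5.6740 -7.6871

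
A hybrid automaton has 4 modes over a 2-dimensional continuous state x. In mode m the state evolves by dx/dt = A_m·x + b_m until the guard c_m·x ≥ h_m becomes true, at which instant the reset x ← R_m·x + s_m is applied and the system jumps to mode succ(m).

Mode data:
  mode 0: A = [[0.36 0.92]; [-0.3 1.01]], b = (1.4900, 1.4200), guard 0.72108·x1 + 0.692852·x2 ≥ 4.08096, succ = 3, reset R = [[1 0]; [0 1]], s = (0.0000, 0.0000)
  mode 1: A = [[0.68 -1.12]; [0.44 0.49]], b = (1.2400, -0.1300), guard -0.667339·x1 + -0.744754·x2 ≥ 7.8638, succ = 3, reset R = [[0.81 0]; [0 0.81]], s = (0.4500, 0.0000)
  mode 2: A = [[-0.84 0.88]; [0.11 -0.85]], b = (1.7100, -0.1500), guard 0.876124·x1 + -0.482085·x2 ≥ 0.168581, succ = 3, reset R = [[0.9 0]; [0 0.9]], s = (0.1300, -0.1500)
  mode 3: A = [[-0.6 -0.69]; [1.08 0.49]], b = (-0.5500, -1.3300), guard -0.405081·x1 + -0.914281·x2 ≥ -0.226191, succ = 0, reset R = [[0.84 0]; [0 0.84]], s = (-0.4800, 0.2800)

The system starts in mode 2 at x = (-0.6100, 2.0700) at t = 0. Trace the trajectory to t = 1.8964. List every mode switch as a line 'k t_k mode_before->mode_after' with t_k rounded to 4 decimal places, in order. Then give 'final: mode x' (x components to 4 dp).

1 0.5103 2->3
2 1.4749 3->0
final: 0 0.3123 1.6933

Mode 2: guard c·x = 0.1686 hit at Δt = 0.5103 (t = 0.5103), x⁻ = (0.9035, 1.2923) → reset → x⁺ = (0.9432, 1.0131), jump to mode 3
Mode 3: guard c·x = -0.2262 hit at Δt = 0.9646 (t = 1.4749), x⁻ = (-0.2736, 0.3686) → reset → x⁺ = (-0.7099, 0.5897), jump to mode 0
Mode 0: flow for 0.4215 to horizon, guard not reached → x = (0.3123, 1.6933)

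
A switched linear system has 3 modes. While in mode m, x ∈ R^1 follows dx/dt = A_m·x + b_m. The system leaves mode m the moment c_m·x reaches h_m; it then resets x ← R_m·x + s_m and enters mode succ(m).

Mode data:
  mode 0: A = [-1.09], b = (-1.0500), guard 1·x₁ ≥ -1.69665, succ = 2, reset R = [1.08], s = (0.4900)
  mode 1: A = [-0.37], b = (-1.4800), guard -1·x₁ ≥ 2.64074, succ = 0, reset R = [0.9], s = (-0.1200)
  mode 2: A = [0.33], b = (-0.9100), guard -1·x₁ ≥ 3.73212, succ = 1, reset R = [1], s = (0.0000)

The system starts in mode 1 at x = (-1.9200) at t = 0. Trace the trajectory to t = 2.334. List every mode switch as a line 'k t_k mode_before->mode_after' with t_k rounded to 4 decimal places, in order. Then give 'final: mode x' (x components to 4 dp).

1 1.1498 1->0
2 1.8265 0->2
final: 2 -2.0899

Mode 1: guard c·x = 2.6407 hit at Δt = 1.1498 (t = 1.1498), x⁻ = (-2.6407) → reset → x⁺ = (-2.4967), jump to mode 0
Mode 0: guard c·x = -1.6966 hit at Δt = 0.6767 (t = 1.8265), x⁻ = (-1.6966) → reset → x⁺ = (-1.3424), jump to mode 2
Mode 2: flow for 0.5075 to horizon, guard not reached → x = (-2.0899)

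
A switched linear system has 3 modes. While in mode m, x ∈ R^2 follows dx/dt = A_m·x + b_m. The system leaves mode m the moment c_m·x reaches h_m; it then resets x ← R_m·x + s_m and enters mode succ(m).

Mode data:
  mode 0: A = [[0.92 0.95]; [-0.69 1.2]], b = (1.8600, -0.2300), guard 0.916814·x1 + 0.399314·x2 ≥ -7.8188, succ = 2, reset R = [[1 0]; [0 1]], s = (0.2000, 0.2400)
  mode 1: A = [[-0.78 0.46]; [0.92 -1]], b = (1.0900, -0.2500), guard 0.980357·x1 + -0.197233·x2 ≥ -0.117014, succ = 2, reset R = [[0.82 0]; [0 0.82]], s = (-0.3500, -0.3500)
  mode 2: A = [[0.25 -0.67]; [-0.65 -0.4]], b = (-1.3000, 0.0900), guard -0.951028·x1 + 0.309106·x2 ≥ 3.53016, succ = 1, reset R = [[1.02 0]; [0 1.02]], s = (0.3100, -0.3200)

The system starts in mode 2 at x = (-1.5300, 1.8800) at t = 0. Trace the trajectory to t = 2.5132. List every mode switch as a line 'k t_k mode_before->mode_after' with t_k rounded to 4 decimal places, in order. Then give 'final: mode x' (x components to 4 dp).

Mode 2: guard c·x = 3.5302 hit at Δt = 0.4552 (t = 0.4552), x⁻ = (-2.9917, 2.2160) → reset → x⁺ = (-2.7415, 1.9403), jump to mode 1
Mode 1: guard c·x = -0.1170 hit at Δt = 1.1653 (t = 1.6205), x⁻ = (-0.1519, -0.1615) → reset → x⁺ = (-0.4745, -0.4825), jump to mode 2
Mode 2: flow for 0.8927 to horizon, guard not reached → x = (-1.7857, 0.2703)

1 0.4552 2->1
2 1.6205 1->2
final: 2 -1.7857 0.2703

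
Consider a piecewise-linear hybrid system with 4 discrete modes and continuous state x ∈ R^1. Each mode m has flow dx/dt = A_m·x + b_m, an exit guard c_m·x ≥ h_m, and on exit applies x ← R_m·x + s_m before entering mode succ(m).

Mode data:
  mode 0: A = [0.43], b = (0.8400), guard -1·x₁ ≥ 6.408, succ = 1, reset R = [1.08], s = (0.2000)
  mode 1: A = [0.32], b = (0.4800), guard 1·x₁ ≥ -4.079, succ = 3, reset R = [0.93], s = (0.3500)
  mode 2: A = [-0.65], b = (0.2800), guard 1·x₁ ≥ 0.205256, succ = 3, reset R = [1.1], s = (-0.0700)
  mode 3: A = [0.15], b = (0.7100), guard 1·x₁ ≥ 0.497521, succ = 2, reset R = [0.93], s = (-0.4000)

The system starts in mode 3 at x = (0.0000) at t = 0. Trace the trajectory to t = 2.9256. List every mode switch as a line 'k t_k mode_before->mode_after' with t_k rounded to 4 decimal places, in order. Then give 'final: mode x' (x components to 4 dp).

Mode 3: guard c·x = 0.4975 hit at Δt = 0.6663 (t = 0.6663), x⁻ = (0.4975) → reset → x⁺ = (0.0627), jump to mode 2
Mode 2: guard c·x = 0.2053 hit at Δt = 0.7537 (t = 1.4200), x⁻ = (0.2053) → reset → x⁺ = (0.1558), jump to mode 3
Mode 3: guard c·x = 0.4975 hit at Δt = 0.4504 (t = 1.8704), x⁻ = (0.4975) → reset → x⁺ = (0.0627), jump to mode 2
Mode 2: guard c·x = 0.2053 hit at Δt = 0.7537 (t = 2.6241), x⁻ = (0.2053) → reset → x⁺ = (0.1558), jump to mode 3
Mode 3: flow for 0.3015 to horizon, guard not reached → x = (0.3819)

1 0.6663 3->2
2 1.4200 2->3
3 1.8704 3->2
4 2.6241 2->3
final: 3 0.3819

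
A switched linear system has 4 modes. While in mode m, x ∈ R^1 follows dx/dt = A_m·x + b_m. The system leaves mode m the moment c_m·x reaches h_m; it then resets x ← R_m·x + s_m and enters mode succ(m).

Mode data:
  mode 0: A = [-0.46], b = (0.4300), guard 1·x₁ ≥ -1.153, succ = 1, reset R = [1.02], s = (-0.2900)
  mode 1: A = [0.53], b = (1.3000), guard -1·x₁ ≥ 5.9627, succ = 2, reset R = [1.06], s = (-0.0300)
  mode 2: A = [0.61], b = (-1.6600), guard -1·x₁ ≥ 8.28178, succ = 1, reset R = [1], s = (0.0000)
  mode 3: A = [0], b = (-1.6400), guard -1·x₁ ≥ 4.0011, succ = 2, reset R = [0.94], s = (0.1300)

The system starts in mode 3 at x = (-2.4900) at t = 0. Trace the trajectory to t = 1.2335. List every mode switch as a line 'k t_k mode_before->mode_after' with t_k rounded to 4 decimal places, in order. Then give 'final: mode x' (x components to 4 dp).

Mode 3: guard c·x = 4.0011 hit at Δt = 0.9214 (t = 0.9214), x⁻ = (-4.0011) → reset → x⁺ = (-3.6310), jump to mode 2
Mode 2: flow for 0.3121 to horizon, guard not reached → x = (-4.9632)

1 0.9214 3->2
final: 2 -4.9632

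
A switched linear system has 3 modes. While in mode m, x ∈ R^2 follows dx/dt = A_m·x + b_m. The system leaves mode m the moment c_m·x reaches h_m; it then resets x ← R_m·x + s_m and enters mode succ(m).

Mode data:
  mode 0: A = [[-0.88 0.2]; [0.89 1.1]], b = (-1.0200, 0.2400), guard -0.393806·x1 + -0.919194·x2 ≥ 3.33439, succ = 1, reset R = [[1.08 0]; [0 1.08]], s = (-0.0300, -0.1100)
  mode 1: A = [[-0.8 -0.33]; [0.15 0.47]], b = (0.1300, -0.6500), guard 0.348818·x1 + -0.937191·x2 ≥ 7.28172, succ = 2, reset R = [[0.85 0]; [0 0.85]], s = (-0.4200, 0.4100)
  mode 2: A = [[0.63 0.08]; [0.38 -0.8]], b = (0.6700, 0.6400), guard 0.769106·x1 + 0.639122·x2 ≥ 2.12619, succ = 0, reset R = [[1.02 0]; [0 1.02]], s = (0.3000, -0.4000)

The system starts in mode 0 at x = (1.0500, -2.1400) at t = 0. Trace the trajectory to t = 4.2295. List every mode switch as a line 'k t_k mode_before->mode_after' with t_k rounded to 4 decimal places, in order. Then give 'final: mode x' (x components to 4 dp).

Mode 0: guard c·x = 3.3344 hit at Δt = 0.6033 (t = 0.6033), x⁻ = (-0.1212, -3.5756) → reset → x⁺ = (-0.1609, -3.9716), jump to mode 1
Mode 1: guard c·x = 7.2817 hit at Δt = 1.0466 (t = 1.6499), x⁻ = (1.3629, -7.2625) → reset → x⁺ = (0.7385, -5.7631), jump to mode 2
Mode 2: guard c·x = 2.1262 hit at Δt = 1.5677 (t = 3.2176), x⁻ = (3.1132, -0.4196) → reset → x⁺ = (3.4755, -0.8280), jump to mode 0
Mode 0: flow for 1.0119 to horizon, guard not reached → x = (0.8077, 1.4839)

1 0.6033 0->1
2 1.6499 1->2
3 3.2176 2->0
final: 0 0.8077 1.4839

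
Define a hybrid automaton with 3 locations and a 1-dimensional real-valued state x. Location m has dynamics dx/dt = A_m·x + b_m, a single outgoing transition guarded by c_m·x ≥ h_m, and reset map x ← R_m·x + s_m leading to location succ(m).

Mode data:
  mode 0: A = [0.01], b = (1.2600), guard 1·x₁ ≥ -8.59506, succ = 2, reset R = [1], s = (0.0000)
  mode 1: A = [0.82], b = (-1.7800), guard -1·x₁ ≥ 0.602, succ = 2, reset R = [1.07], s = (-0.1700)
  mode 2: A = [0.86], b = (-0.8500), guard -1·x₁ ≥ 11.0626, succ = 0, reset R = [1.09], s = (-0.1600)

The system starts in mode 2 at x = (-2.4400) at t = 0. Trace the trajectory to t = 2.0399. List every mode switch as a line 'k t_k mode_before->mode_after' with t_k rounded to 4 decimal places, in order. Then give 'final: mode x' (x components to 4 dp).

1 1.4617 2->0
final: 0 -11.5584

Mode 2: guard c·x = 11.0626 hit at Δt = 1.4617 (t = 1.4617), x⁻ = (-11.0626) → reset → x⁺ = (-12.2182), jump to mode 0
Mode 0: flow for 0.5782 to horizon, guard not reached → x = (-11.5584)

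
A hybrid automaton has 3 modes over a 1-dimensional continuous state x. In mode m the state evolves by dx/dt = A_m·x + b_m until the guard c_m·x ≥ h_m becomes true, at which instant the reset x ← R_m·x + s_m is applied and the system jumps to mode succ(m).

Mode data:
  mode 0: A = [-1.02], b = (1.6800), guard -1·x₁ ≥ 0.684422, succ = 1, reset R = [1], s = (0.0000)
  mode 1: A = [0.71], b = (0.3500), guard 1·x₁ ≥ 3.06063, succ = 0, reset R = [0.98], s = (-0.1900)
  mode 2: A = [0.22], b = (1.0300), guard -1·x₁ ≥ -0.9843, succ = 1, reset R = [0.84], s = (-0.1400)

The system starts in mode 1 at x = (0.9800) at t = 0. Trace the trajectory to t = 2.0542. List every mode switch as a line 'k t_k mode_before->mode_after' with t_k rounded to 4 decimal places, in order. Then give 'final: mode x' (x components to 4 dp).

1 1.2404 1->0
final: 0 2.1539

Mode 1: guard c·x = 3.0606 hit at Δt = 1.2404 (t = 1.2404), x⁻ = (3.0606) → reset → x⁺ = (2.8094), jump to mode 0
Mode 0: flow for 0.8138 to horizon, guard not reached → x = (2.1539)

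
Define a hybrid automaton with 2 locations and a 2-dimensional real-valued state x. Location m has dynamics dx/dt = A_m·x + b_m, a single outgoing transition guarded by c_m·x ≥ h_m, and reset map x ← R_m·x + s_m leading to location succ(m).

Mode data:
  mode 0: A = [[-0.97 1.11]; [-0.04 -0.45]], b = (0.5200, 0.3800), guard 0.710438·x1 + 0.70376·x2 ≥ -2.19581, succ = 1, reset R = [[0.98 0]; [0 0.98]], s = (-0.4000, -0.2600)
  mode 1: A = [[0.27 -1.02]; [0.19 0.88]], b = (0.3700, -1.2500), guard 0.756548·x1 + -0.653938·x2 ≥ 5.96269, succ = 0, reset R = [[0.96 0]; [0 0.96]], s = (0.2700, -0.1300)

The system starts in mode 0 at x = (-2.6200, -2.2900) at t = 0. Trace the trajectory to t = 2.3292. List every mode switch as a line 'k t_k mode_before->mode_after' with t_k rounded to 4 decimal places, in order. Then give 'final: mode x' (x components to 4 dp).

Mode 0: guard c·x = -2.1958 hit at Δt = 0.8683 (t = 0.8683), x⁻ = (-1.8911, -1.2111) → reset → x⁺ = (-2.2533, -1.4468), jump to mode 1
Mode 1: guard c·x = 5.9627 hit at Δt = 1.1187 (t = 1.9870), x⁻ = (2.1712, -6.6063) → reset → x⁺ = (2.3543, -6.4720), jump to mode 0
Mode 0: flow for 0.3422 to horizon, guard not reached → x = (-0.0720, -5.4406)

1 0.8683 0->1
2 1.9870 1->0
final: 0 -0.0720 -5.4406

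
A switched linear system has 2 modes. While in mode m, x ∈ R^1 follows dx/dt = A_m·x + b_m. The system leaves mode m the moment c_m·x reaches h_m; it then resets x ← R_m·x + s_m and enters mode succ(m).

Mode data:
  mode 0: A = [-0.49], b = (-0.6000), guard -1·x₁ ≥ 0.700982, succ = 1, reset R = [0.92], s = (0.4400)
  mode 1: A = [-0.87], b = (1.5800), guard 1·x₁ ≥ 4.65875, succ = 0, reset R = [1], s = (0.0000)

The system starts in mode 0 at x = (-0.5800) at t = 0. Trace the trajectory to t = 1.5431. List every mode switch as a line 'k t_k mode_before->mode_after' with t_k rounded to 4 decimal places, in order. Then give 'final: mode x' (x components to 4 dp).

Mode 0: guard c·x = 0.7010 hit at Δt = 0.4243 (t = 0.4243), x⁻ = (-0.7010) → reset → x⁺ = (-0.2049), jump to mode 1
Mode 1: flow for 1.1188 to horizon, guard not reached → x = (1.0525)

1 0.4243 0->1
final: 1 1.0525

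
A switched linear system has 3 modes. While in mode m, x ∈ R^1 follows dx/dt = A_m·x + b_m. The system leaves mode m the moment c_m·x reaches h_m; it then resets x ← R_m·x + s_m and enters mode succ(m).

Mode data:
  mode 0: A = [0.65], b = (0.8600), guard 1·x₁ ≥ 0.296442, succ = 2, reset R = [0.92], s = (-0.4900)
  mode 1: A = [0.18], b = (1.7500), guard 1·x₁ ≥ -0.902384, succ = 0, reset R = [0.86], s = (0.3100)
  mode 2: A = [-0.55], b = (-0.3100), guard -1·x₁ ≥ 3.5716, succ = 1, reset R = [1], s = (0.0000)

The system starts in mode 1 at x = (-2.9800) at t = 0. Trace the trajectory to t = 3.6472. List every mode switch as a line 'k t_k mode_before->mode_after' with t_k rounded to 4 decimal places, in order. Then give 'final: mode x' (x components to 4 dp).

1 1.4923 1->0
2 2.4714 0->2
final: 2 -0.3822

Mode 1: guard c·x = -0.9024 hit at Δt = 1.4923 (t = 1.4923), x⁻ = (-0.9024) → reset → x⁺ = (-0.4661), jump to mode 0
Mode 0: guard c·x = 0.2964 hit at Δt = 0.9791 (t = 2.4714), x⁻ = (0.2964) → reset → x⁺ = (-0.2173), jump to mode 2
Mode 2: flow for 1.1758 to horizon, guard not reached → x = (-0.3822)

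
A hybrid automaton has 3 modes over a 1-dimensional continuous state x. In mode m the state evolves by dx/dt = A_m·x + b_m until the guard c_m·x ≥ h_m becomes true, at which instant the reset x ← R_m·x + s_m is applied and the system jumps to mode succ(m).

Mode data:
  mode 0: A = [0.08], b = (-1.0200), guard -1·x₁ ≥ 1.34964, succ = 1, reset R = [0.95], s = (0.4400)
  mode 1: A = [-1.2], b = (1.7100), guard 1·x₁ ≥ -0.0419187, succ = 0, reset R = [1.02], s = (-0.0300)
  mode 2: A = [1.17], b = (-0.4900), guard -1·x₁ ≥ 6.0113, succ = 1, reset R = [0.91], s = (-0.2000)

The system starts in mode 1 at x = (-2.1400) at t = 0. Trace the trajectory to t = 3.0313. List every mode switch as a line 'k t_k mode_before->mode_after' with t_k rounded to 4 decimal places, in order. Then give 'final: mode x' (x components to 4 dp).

1 0.7400 1->0
2 1.9266 0->1
3 2.2894 1->0
final: 0 -0.8569

Mode 1: guard c·x = -0.0419 hit at Δt = 0.7400 (t = 0.7400), x⁻ = (-0.0419) → reset → x⁺ = (-0.0728), jump to mode 0
Mode 0: guard c·x = 1.3496 hit at Δt = 1.1866 (t = 1.9266), x⁻ = (-1.3496) → reset → x⁺ = (-0.8422), jump to mode 1
Mode 1: guard c·x = -0.0419 hit at Δt = 0.3628 (t = 2.2894), x⁻ = (-0.0419) → reset → x⁺ = (-0.0728), jump to mode 0
Mode 0: flow for 0.7419 to horizon, guard not reached → x = (-0.8569)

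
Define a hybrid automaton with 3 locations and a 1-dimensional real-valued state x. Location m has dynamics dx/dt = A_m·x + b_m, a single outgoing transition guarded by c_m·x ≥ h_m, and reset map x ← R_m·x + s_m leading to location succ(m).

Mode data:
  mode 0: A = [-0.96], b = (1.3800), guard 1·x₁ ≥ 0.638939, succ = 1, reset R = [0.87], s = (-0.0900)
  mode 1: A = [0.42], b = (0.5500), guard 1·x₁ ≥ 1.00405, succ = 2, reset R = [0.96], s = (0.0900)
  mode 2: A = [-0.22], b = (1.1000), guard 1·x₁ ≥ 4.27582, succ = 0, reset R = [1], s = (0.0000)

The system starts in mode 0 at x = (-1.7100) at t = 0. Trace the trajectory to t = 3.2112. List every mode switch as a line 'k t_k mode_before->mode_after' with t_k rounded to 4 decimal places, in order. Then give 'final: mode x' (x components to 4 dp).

Mode 0: guard c·x = 0.6389 hit at Δt = 1.4287 (t = 1.4287), x⁻ = (0.6389) → reset → x⁺ = (0.4659), jump to mode 1
Mode 1: guard c·x = 1.0041 hit at Δt = 0.6304 (t = 2.0591), x⁻ = (1.0041) → reset → x⁺ = (1.0539), jump to mode 2
Mode 2: flow for 1.1521 to horizon, guard not reached → x = (1.9374)

1 1.4287 0->1
2 2.0591 1->2
final: 2 1.9374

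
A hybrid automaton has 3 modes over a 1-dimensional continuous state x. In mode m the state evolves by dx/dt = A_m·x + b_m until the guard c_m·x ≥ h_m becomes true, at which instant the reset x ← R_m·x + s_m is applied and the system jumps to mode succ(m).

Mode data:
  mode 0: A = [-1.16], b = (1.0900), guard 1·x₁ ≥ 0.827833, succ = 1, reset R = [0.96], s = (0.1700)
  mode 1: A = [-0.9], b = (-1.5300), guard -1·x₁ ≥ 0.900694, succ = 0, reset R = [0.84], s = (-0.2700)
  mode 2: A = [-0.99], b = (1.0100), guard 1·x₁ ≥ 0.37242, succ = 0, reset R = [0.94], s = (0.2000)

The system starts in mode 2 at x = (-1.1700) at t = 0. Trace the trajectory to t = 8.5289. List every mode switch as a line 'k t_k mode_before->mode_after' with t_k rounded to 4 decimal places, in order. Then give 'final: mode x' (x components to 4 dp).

Mode 2: guard c·x = 0.3724 hit at Δt = 1.2305 (t = 1.2305), x⁻ = (0.3724) → reset → x⁺ = (0.5501), jump to mode 0
Mode 0: guard c·x = 0.8278 hit at Δt = 1.0760 (t = 2.3065), x⁻ = (0.8278) → reset → x⁺ = (0.9647), jump to mode 1
Mode 1: guard c·x = 0.9007 hit at Δt = 1.3379 (t = 3.6444), x⁻ = (-0.9007) → reset → x⁺ = (-1.0266), jump to mode 0
Mode 0: guard c·x = 0.8278 hit at Δt = 2.4715 (t = 6.1159), x⁻ = (0.8278) → reset → x⁺ = (0.9647), jump to mode 1
Mode 1: guard c·x = 0.9007 hit at Δt = 1.3379 (t = 7.4538), x⁻ = (-0.9007) → reset → x⁺ = (-1.0266), jump to mode 0
Mode 0: flow for 1.0751 to horizon, guard not reached → x = (0.3747)

1 1.2305 2->0
2 2.3065 0->1
3 3.6444 1->0
4 6.1159 0->1
5 7.4538 1->0
final: 0 0.3747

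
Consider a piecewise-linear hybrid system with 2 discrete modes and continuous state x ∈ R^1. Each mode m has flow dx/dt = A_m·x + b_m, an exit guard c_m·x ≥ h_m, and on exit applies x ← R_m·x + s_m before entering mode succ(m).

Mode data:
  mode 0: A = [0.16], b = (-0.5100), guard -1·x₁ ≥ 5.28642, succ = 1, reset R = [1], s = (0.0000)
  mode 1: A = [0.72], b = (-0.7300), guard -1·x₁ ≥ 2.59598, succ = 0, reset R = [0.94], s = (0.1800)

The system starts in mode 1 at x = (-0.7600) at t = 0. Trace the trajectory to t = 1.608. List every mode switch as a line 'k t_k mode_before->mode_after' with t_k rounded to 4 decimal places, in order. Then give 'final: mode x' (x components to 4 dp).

Mode 1: guard c·x = 2.5960 hit at Δt = 0.9868 (t = 0.9868), x⁻ = (-2.5960) → reset → x⁺ = (-2.2602), jump to mode 0
Mode 0: flow for 0.6212 to horizon, guard not reached → x = (-2.8295)

1 0.9868 1->0
final: 0 -2.8295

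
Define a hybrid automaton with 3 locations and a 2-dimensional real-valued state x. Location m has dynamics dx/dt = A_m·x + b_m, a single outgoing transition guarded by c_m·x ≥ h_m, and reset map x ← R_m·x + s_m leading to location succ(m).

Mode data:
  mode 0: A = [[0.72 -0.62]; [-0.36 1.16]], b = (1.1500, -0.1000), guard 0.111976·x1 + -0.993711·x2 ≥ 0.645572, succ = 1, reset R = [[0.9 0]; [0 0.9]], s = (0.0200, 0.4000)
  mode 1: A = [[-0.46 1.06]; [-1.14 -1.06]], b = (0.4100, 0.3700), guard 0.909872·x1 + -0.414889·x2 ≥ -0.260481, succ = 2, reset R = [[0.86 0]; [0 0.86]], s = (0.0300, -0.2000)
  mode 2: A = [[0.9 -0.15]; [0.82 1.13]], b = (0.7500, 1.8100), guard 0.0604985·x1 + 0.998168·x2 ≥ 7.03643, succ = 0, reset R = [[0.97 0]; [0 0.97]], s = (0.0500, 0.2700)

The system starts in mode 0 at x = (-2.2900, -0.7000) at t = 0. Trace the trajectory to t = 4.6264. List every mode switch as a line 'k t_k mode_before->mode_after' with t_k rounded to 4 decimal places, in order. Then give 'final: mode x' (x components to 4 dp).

1 1.2249 0->1
2 2.6265 1->2
3 3.7803 2->0
final: 0 -4.9011 19.0042

Mode 0: guard c·x = 0.6456 hit at Δt = 1.2249 (t = 1.2249), x⁻ = (-2.3332, -0.9126) → reset → x⁺ = (-2.0799, -0.4213), jump to mode 1
Mode 1: guard c·x = -0.2605 hit at Δt = 1.4016 (t = 2.6265), x⁻ = (0.0746, 0.7913) → reset → x⁺ = (0.0941, 0.4805), jump to mode 2
Mode 2: guard c·x = 7.0364 hit at Δt = 1.1538 (t = 3.7803), x⁻ = (1.0421, 6.9862) → reset → x⁺ = (1.0608, 7.0466), jump to mode 0
Mode 0: flow for 0.8461 to horizon, guard not reached → x = (-4.9011, 19.0042)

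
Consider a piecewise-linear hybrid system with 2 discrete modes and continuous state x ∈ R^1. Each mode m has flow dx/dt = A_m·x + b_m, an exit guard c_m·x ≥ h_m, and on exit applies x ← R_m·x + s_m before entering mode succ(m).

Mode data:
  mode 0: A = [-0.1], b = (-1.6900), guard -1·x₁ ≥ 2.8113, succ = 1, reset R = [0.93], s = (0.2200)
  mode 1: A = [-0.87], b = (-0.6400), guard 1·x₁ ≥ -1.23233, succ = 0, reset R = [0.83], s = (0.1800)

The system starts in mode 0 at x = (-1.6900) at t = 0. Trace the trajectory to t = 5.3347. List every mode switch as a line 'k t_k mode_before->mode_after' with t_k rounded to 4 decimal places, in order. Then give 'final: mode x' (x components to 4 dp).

Mode 0: guard c·x = 2.8113 hit at Δt = 0.7658 (t = 0.7658), x⁻ = (-2.8113) → reset → x⁺ = (-2.3945), jump to mode 1
Mode 1: guard c·x = -1.2323 hit at Δt = 1.3861 (t = 2.1519), x⁻ = (-1.2323) → reset → x⁺ = (-0.8428), jump to mode 0
Mode 0: guard c·x = 2.8113 hit at Δt = 1.3078 (t = 3.4597), x⁻ = (-2.8113) → reset → x⁺ = (-2.3945), jump to mode 1
Mode 1: guard c·x = -1.2323 hit at Δt = 1.3861 (t = 4.8458), x⁻ = (-1.2323) → reset → x⁺ = (-0.8428), jump to mode 0
Mode 0: flow for 0.4889 to horizon, guard not reached → x = (-1.6089)

1 0.7658 0->1
2 2.1519 1->0
3 3.4597 0->1
4 4.8458 1->0
final: 0 -1.6089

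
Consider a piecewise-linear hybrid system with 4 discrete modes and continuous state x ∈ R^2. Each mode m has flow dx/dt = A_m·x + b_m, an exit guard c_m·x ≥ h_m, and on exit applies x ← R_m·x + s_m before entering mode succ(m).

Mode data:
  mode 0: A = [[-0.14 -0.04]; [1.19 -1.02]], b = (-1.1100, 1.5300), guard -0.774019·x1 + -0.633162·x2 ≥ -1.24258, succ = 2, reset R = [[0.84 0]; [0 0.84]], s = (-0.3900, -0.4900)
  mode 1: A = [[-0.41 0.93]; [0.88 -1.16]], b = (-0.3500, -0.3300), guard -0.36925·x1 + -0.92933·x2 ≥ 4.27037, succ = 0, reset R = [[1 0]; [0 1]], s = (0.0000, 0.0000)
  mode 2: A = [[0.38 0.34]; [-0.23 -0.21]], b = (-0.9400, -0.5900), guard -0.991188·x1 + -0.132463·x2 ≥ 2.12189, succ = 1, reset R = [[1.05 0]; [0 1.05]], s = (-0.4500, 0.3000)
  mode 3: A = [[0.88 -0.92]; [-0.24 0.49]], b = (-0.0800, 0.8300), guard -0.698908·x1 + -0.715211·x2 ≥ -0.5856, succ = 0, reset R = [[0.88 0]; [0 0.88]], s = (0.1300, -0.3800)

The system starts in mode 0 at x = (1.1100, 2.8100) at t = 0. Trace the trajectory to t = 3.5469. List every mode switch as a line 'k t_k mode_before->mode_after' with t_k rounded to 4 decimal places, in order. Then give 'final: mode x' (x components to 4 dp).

Mode 0: guard c·x = -1.2426 hit at Δt = 1.0271 (t = 1.0271), x⁻ = (-0.1993, 2.2061) → reset → x⁺ = (-0.5574, 1.3631), jump to mode 2
Mode 2: guard c·x = 2.1219 hit at Δt = 1.5005 (t = 2.5276), x⁻ = (-2.2246, 0.6274) → reset → x⁺ = (-2.7858, 0.9587), jump to mode 1
Mode 1: flow for 1.0193 to horizon, guard not reached → x = (-2.4373, -1.1738)

1 1.0271 0->2
2 2.5276 2->1
final: 1 -2.4373 -1.1738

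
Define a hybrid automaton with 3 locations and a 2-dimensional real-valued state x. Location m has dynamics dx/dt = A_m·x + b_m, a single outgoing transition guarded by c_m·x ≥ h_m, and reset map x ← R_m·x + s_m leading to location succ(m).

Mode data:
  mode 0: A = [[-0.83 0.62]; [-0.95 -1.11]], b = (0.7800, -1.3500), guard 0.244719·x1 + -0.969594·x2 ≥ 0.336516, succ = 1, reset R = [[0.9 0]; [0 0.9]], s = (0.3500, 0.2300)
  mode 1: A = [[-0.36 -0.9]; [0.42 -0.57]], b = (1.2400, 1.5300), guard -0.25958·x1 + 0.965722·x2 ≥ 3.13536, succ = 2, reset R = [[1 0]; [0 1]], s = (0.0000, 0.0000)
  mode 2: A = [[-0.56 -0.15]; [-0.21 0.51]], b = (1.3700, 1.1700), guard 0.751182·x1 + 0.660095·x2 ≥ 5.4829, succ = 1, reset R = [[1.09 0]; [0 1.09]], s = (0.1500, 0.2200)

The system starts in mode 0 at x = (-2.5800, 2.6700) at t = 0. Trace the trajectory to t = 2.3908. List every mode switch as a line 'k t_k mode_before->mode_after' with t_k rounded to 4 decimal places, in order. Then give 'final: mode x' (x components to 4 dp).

1 1.4685 0->1
final: 1 0.8949 1.3579

Mode 0: guard c·x = 0.3365 hit at Δt = 1.4685 (t = 1.4685), x⁻ = (0.3265, -0.2647) → reset → x⁺ = (0.6439, -0.0082), jump to mode 1
Mode 1: flow for 0.9223 to horizon, guard not reached → x = (0.8949, 1.3579)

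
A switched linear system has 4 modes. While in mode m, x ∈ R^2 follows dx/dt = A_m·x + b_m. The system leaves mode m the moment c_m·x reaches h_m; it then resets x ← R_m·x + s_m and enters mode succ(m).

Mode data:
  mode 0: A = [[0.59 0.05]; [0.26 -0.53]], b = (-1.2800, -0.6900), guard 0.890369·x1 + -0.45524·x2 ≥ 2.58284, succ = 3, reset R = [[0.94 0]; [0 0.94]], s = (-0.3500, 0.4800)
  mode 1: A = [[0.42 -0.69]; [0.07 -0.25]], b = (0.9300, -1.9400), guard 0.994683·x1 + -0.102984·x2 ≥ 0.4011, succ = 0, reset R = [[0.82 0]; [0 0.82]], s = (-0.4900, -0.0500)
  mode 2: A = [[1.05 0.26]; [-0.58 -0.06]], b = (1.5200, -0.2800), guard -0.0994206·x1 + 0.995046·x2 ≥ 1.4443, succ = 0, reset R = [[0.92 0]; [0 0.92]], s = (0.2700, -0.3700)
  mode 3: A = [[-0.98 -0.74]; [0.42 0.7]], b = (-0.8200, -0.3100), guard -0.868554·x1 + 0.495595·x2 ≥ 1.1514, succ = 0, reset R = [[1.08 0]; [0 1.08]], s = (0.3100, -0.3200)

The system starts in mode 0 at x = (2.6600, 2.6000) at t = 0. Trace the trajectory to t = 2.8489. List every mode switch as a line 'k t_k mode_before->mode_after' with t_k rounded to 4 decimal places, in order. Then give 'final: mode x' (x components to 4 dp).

1 1.4782 0->3
2 2.1116 3->0
final: 0 0.0382 1.6097

Mode 0: guard c·x = 2.5828 hit at Δt = 1.4782 (t = 1.4782), x⁻ = (3.5712, 1.3111) → reset → x⁺ = (3.0070, 1.7125), jump to mode 3
Mode 3: guard c·x = 1.1514 hit at Δt = 0.6334 (t = 2.1116), x⁻ = (0.3814, 2.9917) → reset → x⁺ = (0.7219, 2.9111), jump to mode 0
Mode 0: flow for 0.7373 to horizon, guard not reached → x = (0.0382, 1.6097)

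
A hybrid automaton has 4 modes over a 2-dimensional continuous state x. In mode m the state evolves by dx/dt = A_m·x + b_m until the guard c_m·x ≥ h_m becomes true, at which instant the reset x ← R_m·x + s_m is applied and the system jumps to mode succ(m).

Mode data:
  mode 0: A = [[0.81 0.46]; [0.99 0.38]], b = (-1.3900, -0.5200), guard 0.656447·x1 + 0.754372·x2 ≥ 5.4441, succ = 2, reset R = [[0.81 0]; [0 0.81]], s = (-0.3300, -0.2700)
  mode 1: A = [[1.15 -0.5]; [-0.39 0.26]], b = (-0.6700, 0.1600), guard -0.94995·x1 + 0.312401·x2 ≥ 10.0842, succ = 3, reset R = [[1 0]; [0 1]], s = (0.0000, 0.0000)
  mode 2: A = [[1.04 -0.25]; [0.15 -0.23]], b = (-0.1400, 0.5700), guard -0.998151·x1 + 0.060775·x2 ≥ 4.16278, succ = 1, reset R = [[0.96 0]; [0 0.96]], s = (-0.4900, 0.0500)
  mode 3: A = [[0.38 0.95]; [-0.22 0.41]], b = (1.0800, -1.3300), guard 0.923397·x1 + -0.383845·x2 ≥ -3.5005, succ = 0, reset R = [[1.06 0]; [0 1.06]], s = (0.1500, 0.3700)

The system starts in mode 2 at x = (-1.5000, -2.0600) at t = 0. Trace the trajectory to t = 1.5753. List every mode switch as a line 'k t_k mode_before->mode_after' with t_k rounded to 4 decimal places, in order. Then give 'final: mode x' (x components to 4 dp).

1 1.1392 2->1
final: 1 -7.6794 -0.3177

Mode 2: guard c·x = 4.1628 hit at Δt = 1.1392 (t = 1.1392), x⁻ = (-4.2565, -1.4132) → reset → x⁺ = (-4.5763, -1.3067), jump to mode 1
Mode 1: flow for 0.4361 to horizon, guard not reached → x = (-7.6794, -0.3177)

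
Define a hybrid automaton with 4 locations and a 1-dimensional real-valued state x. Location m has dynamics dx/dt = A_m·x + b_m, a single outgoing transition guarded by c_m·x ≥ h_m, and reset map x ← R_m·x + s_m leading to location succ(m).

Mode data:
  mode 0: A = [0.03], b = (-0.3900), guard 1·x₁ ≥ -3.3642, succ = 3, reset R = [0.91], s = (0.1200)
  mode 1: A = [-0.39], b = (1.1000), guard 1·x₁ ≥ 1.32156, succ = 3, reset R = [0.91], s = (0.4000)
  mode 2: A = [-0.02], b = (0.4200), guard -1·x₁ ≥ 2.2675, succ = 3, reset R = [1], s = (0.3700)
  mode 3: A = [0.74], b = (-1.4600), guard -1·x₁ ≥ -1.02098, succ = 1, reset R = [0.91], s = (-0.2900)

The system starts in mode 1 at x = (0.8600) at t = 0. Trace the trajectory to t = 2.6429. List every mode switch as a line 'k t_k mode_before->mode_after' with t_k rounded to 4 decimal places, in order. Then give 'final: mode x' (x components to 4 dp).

1 0.6883 1->3
2 1.9641 3->1
final: 1 1.1465

Mode 1: guard c·x = 1.3216 hit at Δt = 0.6883 (t = 0.6883), x⁻ = (1.3216) → reset → x⁺ = (1.6026), jump to mode 3
Mode 3: guard c·x = -1.0210 hit at Δt = 1.2758 (t = 1.9641), x⁻ = (1.0210) → reset → x⁺ = (0.6391), jump to mode 1
Mode 1: flow for 0.6788 to horizon, guard not reached → x = (1.1465)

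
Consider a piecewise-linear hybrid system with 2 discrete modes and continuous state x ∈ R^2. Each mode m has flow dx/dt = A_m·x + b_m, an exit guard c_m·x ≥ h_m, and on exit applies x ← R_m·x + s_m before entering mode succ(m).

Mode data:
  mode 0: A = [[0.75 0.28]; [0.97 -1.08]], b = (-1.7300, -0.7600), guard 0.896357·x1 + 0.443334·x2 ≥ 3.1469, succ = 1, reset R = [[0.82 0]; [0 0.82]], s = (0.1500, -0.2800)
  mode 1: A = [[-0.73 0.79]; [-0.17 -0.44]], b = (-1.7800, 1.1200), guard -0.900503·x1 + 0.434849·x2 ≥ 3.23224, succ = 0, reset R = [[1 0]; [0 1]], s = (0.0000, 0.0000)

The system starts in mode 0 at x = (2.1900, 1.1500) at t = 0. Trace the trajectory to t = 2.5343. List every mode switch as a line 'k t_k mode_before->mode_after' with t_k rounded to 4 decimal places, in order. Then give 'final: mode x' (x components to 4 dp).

Mode 0: guard c·x = 3.1469 hit at Δt = 1.3364 (t = 1.3364), x⁻ = (2.7928, 1.4516) → reset → x⁺ = (2.4401, 0.9103), jump to mode 1
Mode 1: flow for 1.1979 to horizon, guard not reached → x = (0.3412, 1.4044)

1 1.3364 0->1
final: 1 0.3412 1.4044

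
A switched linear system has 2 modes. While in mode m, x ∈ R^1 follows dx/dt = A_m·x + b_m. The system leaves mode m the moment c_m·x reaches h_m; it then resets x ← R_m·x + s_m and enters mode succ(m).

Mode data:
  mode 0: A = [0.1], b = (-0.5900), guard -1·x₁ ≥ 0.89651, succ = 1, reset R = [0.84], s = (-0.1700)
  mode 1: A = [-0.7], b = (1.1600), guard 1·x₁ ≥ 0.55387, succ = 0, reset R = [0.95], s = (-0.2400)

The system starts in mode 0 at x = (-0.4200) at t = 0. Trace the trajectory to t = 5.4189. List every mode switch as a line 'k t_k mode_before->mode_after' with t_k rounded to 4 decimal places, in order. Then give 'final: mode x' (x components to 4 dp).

1 0.7269 0->1
2 1.9406 1->0
3 3.8524 0->1
4 5.0661 1->0
final: 0 0.0846

Mode 0: guard c·x = 0.8965 hit at Δt = 0.7269 (t = 0.7269), x⁻ = (-0.8965) → reset → x⁺ = (-0.9231), jump to mode 1
Mode 1: guard c·x = 0.5539 hit at Δt = 1.2137 (t = 1.9406), x⁻ = (0.5539) → reset → x⁺ = (0.2862), jump to mode 0
Mode 0: guard c·x = 0.8965 hit at Δt = 1.9118 (t = 3.8524), x⁻ = (-0.8965) → reset → x⁺ = (-0.9231), jump to mode 1
Mode 1: guard c·x = 0.5539 hit at Δt = 1.2137 (t = 5.0661), x⁻ = (0.5539) → reset → x⁺ = (0.2862), jump to mode 0
Mode 0: flow for 0.3528 to horizon, guard not reached → x = (0.0846)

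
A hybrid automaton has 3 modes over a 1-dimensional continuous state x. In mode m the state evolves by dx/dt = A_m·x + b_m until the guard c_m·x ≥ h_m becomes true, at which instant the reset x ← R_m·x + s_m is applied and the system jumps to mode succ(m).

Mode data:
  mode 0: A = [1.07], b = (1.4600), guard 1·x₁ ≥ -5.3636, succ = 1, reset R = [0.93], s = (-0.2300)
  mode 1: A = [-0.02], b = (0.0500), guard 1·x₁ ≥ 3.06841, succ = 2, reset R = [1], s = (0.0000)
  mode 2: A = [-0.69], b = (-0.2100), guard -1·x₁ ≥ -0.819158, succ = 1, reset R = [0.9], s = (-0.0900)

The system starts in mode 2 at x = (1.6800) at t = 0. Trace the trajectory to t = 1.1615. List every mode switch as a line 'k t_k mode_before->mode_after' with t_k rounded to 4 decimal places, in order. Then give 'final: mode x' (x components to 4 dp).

1 0.8244 2->1
final: 1 0.6597

Mode 2: guard c·x = -0.8192 hit at Δt = 0.8244 (t = 0.8244), x⁻ = (0.8192) → reset → x⁺ = (0.6472), jump to mode 1
Mode 1: flow for 0.3371 to horizon, guard not reached → x = (0.6597)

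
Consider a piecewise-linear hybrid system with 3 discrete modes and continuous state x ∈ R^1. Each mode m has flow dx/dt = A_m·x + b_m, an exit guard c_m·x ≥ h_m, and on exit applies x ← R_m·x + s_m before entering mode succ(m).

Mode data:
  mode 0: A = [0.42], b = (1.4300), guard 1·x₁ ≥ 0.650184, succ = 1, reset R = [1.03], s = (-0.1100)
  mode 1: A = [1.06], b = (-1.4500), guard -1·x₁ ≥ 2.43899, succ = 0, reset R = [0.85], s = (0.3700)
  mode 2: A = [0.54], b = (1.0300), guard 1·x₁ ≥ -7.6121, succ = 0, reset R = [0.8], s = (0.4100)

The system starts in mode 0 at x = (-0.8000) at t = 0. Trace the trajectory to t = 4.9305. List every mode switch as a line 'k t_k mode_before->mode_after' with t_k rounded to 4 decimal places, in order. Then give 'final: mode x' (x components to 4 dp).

1 1.0538 0->1
2 2.5158 1->0
3 4.5833 0->1
final: 1 0.2001

Mode 0: guard c·x = 0.6502 hit at Δt = 1.0538 (t = 1.0538), x⁻ = (0.6502) → reset → x⁺ = (0.5597), jump to mode 1
Mode 1: guard c·x = 2.4390 hit at Δt = 1.4620 (t = 2.5158), x⁻ = (-2.4390) → reset → x⁺ = (-1.7031), jump to mode 0
Mode 0: guard c·x = 0.6502 hit at Δt = 2.0675 (t = 4.5833), x⁻ = (0.6502) → reset → x⁺ = (0.5597), jump to mode 1
Mode 1: flow for 0.3472 to horizon, guard not reached → x = (0.2001)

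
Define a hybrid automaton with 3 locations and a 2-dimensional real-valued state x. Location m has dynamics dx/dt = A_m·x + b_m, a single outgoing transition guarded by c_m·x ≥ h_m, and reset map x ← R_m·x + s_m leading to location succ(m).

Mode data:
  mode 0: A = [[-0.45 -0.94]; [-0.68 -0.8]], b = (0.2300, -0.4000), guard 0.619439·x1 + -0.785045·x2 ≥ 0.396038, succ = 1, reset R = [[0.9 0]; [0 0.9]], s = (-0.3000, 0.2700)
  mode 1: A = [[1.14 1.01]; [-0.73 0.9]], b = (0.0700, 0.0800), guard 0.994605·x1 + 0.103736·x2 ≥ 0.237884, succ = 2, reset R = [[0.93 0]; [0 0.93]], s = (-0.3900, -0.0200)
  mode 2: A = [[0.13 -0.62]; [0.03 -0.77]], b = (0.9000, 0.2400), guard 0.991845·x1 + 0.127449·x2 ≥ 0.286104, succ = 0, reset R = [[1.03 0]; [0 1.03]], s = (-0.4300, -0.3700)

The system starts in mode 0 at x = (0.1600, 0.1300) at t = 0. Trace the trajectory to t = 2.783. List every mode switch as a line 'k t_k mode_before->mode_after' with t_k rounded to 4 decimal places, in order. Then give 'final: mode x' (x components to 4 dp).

Mode 0: guard c·x = 0.3960 hit at Δt = 0.7835 (t = 0.7835), x⁻ = (0.3176, -0.2539) → reset → x⁺ = (-0.0142, 0.0415), jump to mode 1
Mode 1: guard c·x = 0.2379 hit at Δt = 0.9250 (t = 1.7085), x⁻ = (0.2238, 0.1476) → reset → x⁺ = (-0.1819, 0.1172), jump to mode 2
Mode 2: guard c·x = 0.2861 hit at Δt = 0.5510 (t = 2.2595), x⁻ = (0.2647, 0.1852) → reset → x⁺ = (-0.1574, -0.1792), jump to mode 0
Mode 0: flow for 0.5235 to horizon, guard not reached → x = (0.0830, -0.2807)

1 0.7835 0->1
2 1.7085 1->2
3 2.2595 2->0
final: 0 0.0830 -0.2807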